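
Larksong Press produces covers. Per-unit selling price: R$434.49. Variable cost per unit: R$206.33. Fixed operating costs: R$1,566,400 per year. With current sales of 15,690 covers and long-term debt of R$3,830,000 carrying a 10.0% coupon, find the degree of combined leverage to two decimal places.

2.20

Contribution at this volume is 15,690 × R$228.16 = R$3,579,830.40.
Operating income = contribution − fixed costs = R$3,579,830.40 − R$1,566,400 = R$2,013,430.40. Interest = R$383,000.00, so EBIT − I = R$1,630,430.40.
Degree of total leverage = total CM / (EBIT − interest) = R$3,579,830.40 / R$1,630,430.40 = 2.1956.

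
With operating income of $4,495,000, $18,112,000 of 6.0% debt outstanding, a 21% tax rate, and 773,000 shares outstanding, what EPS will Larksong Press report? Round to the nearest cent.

Pre-tax income = $4,495,000 − $1,086,720.00 = $3,408,280.00.
After tax at 21%: net income = $3,408,280.00 × 0.79 = $2,692,541.20.
Per share: $2,692,541.20 / 773,000 shares = $3.48.

$3.48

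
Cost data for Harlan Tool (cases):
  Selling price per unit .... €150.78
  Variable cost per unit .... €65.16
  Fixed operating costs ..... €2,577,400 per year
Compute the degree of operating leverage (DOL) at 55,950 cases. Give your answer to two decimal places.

At 55,950 units, contribution = 55,950 × €85.62 = €4,790,439.00.
EBIT = €4,790,439.00 − €2,577,400 = €2,213,039.00.
So DOL = total CM / EBIT = €4,790,439.00 / €2,213,039.00 = 2.1646.

2.16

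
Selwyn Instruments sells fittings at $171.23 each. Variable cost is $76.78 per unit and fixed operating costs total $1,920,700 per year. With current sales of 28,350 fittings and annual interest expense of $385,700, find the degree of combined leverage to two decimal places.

7.21

Total contribution margin = 28,350 × $94.45 = $2,677,657.50.
Subtracting fixed costs: EBIT = $2,677,657.50 − $1,920,700 = $756,957.50. Interest = $385,700.00.
DOL = $2,677,657.50 ÷ $756,957.50 = 3.5374; DFL = $756,957.50 ÷ $371,257.50 = 2.0389.
DCL = DOL × DFL = 3.5374 × 2.0389 = 7.2124.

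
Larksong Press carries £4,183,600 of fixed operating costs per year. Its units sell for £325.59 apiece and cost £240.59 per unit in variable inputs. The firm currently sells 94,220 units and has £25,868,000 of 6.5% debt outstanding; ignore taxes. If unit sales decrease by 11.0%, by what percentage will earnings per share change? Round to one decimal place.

Total contribution margin = 94,220 × £85.00 = £8,008,700.00.
EBIT = £8,008,700.00 − £4,183,600 = £3,825,100.00.
After interest of £1,681,420.00, pre-tax earnings = £2,143,680.00.
Degree of combined leverage = contribution ÷ (EBIT − I) = £8,008,700.00 ÷ £2,143,680.00 = 3.7360.
EPS therefore changes by 3.7360 × (-11.0%) = -41.1%.

-41.1%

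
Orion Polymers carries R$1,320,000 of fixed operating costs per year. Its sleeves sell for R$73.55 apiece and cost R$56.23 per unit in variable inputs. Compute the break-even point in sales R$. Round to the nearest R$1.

Contribution margin per unit = R$73.55 − R$56.23 = R$17.32, a CM ratio of R$17.32 ÷ R$73.55 = 0.2355.
Break-even sales = FC ÷ CM ratio = R$1,320,000 × R$73.55 / R$17.32 = R$5,605,427.

R$5,605,427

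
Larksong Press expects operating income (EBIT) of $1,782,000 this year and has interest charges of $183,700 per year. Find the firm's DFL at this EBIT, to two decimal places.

Interest = $183,700.00.
DFL = EBIT ÷ (EBIT − I) = $1,782,000 ÷ ($1,782,000 − $183,700.00) = $1,782,000 ÷ $1,598,300.00 = 1.1149.

1.11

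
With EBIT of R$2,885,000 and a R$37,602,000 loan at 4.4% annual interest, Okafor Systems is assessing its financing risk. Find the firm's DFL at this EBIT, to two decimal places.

2.34

Interest = R$1,654,488.00.
DFL = EBIT ÷ (EBIT − I) = R$2,885,000 ÷ (R$2,885,000 − R$1,654,488.00) = R$2,885,000 ÷ R$1,230,512.00 = 2.3446.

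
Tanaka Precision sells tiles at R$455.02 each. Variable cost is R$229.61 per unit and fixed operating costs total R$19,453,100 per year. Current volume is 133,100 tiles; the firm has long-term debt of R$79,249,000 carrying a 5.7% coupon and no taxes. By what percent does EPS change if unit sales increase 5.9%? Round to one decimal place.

Total contribution margin = 133,100 × R$225.41 = R$30,002,071.00.
EBIT = R$30,002,071.00 − R$19,453,100 = R$10,548,971.00.
After interest of R$4,517,193.00, pre-tax earnings = R$6,031,778.00.
DCL = total CM / (EBIT − I) = R$30,002,071.00 / R$6,031,778.00 = 4.9740.
%ΔEPS = DCL × %ΔSales = 4.9740 × +5.9% = +29.3%.

+29.3%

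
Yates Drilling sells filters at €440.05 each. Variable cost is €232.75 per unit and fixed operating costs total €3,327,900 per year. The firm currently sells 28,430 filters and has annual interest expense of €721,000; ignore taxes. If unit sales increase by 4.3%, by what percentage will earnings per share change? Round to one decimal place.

Total contribution margin = 28,430 × €207.30 = €5,893,539.00.
Subtracting fixed costs: EBIT = €5,893,539.00 − €3,327,900 = €2,565,639.00.
After interest of €721,000.00, pre-tax earnings = €1,844,639.00.
Degree of combined leverage = contribution ÷ (EBIT − I) = €5,893,539.00 ÷ €1,844,639.00 = 3.1950.
EPS therefore changes by 3.1950 × (+4.3%) = +13.7%.

+13.7%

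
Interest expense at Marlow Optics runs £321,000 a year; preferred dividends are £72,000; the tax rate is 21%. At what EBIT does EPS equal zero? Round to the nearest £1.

£412,139

Grossing the preferred dividend up to pre-tax terms: £72,000 / (1 − 0.21) = £91,139.24.
Financial break-even EBIT = interest + D_p ÷ (1 − t) = £321,000 + £91,139.24 = £412,139.24.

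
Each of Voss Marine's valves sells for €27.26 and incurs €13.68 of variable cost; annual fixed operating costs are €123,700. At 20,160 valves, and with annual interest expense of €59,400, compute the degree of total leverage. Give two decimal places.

At 20,160 units, contribution = 20,160 × €13.58 = €273,772.80.
EBIT = €273,772.80 − €123,700 = €150,072.80. Interest = €59,400.00.
DOL = €273,772.80 ÷ €150,072.80 = 1.8243; DFL = €150,072.80 ÷ €90,672.80 = 1.6551.
DCL = DOL × DFL = 1.8243 × 1.6551 = 3.0194.

3.02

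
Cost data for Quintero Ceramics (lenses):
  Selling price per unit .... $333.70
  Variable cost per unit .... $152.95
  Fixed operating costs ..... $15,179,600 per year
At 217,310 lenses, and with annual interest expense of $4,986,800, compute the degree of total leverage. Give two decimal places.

2.06

Contribution at this volume is 217,310 × $180.75 = $39,278,782.50.
Subtracting fixed costs: EBIT = $39,278,782.50 − $15,179,600 = $24,099,182.50. Interest = $4,986,800.00.
DOL = $39,278,782.50 ÷ $24,099,182.50 = 1.6299; DFL = $24,099,182.50 ÷ $19,112,382.50 = 1.2609.
Combined leverage = 1.6299 × 1.2609 = 2.0551.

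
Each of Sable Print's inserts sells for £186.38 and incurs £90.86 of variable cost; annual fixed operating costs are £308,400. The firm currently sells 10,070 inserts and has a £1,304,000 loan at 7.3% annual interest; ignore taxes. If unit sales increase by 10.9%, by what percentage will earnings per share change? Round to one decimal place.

Contribution at this volume is 10,070 × £95.52 = £961,886.40.
Operating income = contribution − fixed costs = £961,886.40 − £308,400 = £653,486.40.
Interest = £95,192.00, so EBIT − I = £558,294.40.
Degree of combined leverage = contribution ÷ (EBIT − I) = £961,886.40 ÷ £558,294.40 = 1.7229.
%ΔEPS = DCL × %ΔSales = 1.7229 × +10.9% = +18.8%.

+18.8%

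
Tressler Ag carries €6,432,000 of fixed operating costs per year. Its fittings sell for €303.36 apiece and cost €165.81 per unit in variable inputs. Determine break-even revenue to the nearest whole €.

CM per unit = €303.36 − €165.81 = €137.55; CM ratio = €137.55 / €303.36 = 0.4534.
Break-even sales = FC ÷ CM ratio = €6,432,000 × €303.36 / €137.55 = €14,185,471.

€14,185,471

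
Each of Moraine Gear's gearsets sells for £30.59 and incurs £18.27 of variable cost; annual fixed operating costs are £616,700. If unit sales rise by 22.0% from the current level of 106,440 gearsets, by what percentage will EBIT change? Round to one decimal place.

At 106,440 units, contribution = 106,440 × £12.32 = £1,311,340.80.
EBIT = £1,311,340.80 − £616,700 = £694,640.80.
DOL = contribution ÷ EBIT = £1,311,340.80 ÷ £694,640.80 = 1.8878.
Operating income changes by 1.8878 × +22.0% = +41.5%.

+41.5%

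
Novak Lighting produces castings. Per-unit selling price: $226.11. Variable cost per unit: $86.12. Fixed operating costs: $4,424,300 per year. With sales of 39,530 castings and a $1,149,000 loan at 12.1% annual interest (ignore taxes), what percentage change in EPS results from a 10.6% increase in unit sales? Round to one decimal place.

At 39,530 units, contribution = 39,530 × $139.99 = $5,533,804.70.
Subtracting fixed costs: EBIT = $5,533,804.70 − $4,424,300 = $1,109,504.70.
Interest = $139,029.00, so EBIT − I = $970,475.70.
Degree of combined leverage = contribution ÷ (EBIT − I) = $5,533,804.70 ÷ $970,475.70 = 5.7022.
EPS therefore changes by 5.7022 × (+10.6%) = +60.4%.

+60.4%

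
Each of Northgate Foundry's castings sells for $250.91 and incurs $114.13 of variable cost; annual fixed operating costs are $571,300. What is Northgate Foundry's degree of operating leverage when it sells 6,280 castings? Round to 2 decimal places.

2.99

Contribution at this volume is 6,280 × $136.78 = $858,978.40.
EBIT = $858,978.40 − $571,300 = $287,678.40.
Degree of operating leverage = $858,978.40 / $287,678.40 = 2.9859.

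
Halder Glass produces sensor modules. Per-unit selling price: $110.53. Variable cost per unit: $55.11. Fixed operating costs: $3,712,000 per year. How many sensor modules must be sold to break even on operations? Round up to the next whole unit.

Each unit contributes $110.53 − $55.11 = $55.42.
Break-even volume = fixed costs ÷ CM per unit = $3,712,000 ÷ $55.42 = 66,979.43, so 66,980 sensor modules.

66,980 sensor modules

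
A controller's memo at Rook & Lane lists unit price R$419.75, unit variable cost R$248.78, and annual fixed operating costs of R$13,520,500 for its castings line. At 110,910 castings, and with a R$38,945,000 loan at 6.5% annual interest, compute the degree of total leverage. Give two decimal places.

Total contribution margin = 110,910 × R$170.97 = R$18,962,282.70.
EBIT = R$18,962,282.70 − R$13,520,500 = R$5,441,782.70. Interest = R$2,531,425.00.
DOL = R$18,962,282.70 ÷ R$5,441,782.70 = 3.4846; DFL = R$5,441,782.70 ÷ R$2,910,357.70 = 1.8698.
Combined leverage = 3.4846 × 1.8698 = 6.5155.

6.52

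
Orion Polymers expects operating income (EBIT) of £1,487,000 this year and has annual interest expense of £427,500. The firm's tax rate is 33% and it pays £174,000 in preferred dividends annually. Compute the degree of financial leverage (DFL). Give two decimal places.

Annual interest charges come to £427,500.00.
Preferred dividends grossed up pre-tax: £174,000 / (1 − 0.33) = £259,701.49.
DFL = EBIT ÷ [EBIT − I − D_p/(1−t)] = £1,487,000 ÷ [£1,487,000 − £427,500.00 − £259,701.49] = £1,487,000 ÷ £799,798.51 = 1.8592.

1.86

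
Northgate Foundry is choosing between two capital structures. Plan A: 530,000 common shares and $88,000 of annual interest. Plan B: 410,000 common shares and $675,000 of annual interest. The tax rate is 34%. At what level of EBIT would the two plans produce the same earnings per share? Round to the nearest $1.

Set EPS_A = EPS_B: (EBIT − $88,000)(1 − 0.34) ÷ 530,000 = (EBIT − $675,000)(1 − 0.34) ÷ 410,000.
The (1 − t) factor cancels: (EBIT − 88,000) × 410,000 = (EBIT − 675,000) × 530,000.
EBIT × (530,000 − 410,000) = 675,000 × 530,000 − 88,000 × 410,000 = 321,670,000,000, so EBIT = 321,670,000,000 ÷ 120,000 = 2,680,583.33.

$2,680,583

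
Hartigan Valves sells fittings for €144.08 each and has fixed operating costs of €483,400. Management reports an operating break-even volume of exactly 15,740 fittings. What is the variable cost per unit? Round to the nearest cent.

€113.37

At break-even, FC = Q × (P − VC), so P − VC = €483,400 ÷ 15,740 = €30.7116.
Hence VC = price − CM = €144.08 − €30.7116 = €113.37.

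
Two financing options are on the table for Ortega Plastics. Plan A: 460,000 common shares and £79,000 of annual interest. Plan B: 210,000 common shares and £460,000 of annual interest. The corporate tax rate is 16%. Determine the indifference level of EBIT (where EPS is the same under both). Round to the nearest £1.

£780,040

At indifference, (EBIT − 79,000)(1 − t)/460,000 = (EBIT − 460,000)(1 − t)/210,000.
The (1 − t) factor cancels: (EBIT − 79,000) × 210,000 = (EBIT − 460,000) × 460,000.
EBIT × (460,000 − 210,000) = 460,000 × 460,000 − 79,000 × 210,000 = 195,010,000,000, so EBIT = 195,010,000,000 ÷ 250,000 = 780,040.00.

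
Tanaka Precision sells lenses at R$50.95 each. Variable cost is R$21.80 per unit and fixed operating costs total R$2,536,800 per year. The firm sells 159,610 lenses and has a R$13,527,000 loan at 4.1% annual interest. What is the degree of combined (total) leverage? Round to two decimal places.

Total contribution margin = 159,610 × R$29.15 = R$4,652,631.50.
Operating income = contribution − fixed costs = R$4,652,631.50 − R$2,536,800 = R$2,115,831.50. Interest = R$554,607.00.
DOL = R$4,652,631.50 ÷ R$2,115,831.50 = 2.1990; DFL = R$2,115,831.50 ÷ R$1,561,224.50 = 1.3552.
DCL = DOL × DFL = 2.1990 × 1.3552 = 2.9801.

2.98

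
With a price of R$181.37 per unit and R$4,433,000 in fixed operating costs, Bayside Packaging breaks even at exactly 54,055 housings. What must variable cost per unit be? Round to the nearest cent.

R$99.36

At break-even, FC = Q × (P − VC), so P − VC = R$4,433,000 ÷ 54,055 = R$82.0091.
Hence VC = price − CM = R$181.37 − R$82.0091 = R$99.36.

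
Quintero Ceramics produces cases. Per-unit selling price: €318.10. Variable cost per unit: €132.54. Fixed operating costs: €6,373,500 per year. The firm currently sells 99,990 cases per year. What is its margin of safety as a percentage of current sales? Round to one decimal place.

65.6%

Unit CM = price − variable cost = €318.10 − €132.54 = €185.56. Break-even units = €6,373,500 ÷ €185.56 = 34,347.38; break-even revenue = 34,347.38 × €318.10 = €10,925,901.86.
Actual sales revenue = 99,990 × €318.10 = €31,806,819.00.
Margin of safety = (€31,806,819.00 − €10,925,901.86) ÷ €31,806,819.00 = 65.6%.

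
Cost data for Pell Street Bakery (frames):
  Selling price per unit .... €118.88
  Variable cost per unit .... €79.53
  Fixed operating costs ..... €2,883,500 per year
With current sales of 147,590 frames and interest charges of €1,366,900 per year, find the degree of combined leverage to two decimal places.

3.73

Contribution at this volume is 147,590 × €39.35 = €5,807,666.50.
EBIT = €5,807,666.50 − €2,883,500 = €2,924,166.50. Interest = €1,366,900.00.
DOL = €5,807,666.50 ÷ €2,924,166.50 = 1.9861; DFL = €2,924,166.50 ÷ €1,557,266.50 = 1.8778.
Combined leverage = 1.9861 × 1.8778 = 3.7295.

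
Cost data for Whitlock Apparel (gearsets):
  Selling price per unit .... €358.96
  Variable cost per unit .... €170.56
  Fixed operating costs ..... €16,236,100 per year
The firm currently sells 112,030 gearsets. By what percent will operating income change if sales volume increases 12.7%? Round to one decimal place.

Contribution at this volume is 112,030 × €188.40 = €21,106,452.00.
Operating income = contribution − fixed costs = €21,106,452.00 − €16,236,100 = €4,870,352.00.
So DOL = total CM / EBIT = €21,106,452.00 / €4,870,352.00 = 4.3337.
%ΔEBIT = DOL × %ΔSales = 4.3337 × +12.7% = +55.0%.

+55.0%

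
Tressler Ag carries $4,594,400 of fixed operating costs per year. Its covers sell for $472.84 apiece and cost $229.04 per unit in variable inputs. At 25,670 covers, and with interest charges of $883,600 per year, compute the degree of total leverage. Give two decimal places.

8.02

Contribution at this volume is 25,670 × $243.80 = $6,258,346.00.
Subtracting fixed costs: EBIT = $6,258,346.00 − $4,594,400 = $1,663,946.00. Interest = $883,600.00, so EBIT − I = $780,346.00.
Degree of total leverage = total CM / (EBIT − interest) = $6,258,346.00 / $780,346.00 = 8.0200.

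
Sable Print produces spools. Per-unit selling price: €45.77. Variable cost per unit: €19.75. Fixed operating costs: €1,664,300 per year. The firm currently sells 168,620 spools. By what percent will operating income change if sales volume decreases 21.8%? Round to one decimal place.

Contribution at this volume is 168,620 × €26.02 = €4,387,492.40.
Subtracting fixed costs: EBIT = €4,387,492.40 − €1,664,300 = €2,723,192.40.
Degree of operating leverage = €4,387,492.40 / €2,723,192.40 = 1.6112.
So EBIT moves 1.6112 × (-21.8%) = -35.1%.

-35.1%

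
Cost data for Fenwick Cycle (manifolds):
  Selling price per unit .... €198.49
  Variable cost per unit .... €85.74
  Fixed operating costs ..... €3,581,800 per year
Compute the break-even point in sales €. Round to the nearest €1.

Contribution margin per unit = €198.49 − €85.74 = €112.75, a CM ratio of €112.75 ÷ €198.49 = 0.5680.
Break-even revenue = fixed costs × price ÷ CM = €3,581,800 × €198.49 ÷ €112.75 = €6,305,556.

€6,305,556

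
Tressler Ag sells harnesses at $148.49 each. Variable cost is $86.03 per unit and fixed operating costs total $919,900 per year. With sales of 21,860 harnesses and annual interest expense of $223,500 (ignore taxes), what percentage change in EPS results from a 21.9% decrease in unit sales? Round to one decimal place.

-134.7%

At 21,860 units, contribution = 21,860 × $62.46 = $1,365,375.60.
Subtracting fixed costs: EBIT = $1,365,375.60 − $919,900 = $445,475.60.
Interest = $223,500.00, so EBIT − I = $221,975.60.
DCL = total CM / (EBIT − I) = $1,365,375.60 / $221,975.60 = 6.1510.
EPS therefore changes by 6.1510 × (-21.9%) = -134.7%.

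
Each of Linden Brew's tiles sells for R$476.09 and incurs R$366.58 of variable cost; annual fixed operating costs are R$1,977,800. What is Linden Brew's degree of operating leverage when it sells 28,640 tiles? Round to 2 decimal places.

Contribution at this volume is 28,640 × R$109.51 = R$3,136,366.40.
EBIT = R$3,136,366.40 − R$1,977,800 = R$1,158,566.40.
So DOL = total CM / EBIT = R$3,136,366.40 / R$1,158,566.40 = 2.7071.

2.71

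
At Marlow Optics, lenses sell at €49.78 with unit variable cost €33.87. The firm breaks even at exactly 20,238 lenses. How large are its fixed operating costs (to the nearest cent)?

€321,986.58

Unit CM = price − variable cost = €49.78 − €33.87 = €15.91.
Since BE = FC / CM, FC = 20,238 × €15.91 = €321,986.58.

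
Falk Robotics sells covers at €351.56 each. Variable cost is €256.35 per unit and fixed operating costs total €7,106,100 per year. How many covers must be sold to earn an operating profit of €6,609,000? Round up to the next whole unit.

144,052 covers

Unit CM = price − variable cost = €351.56 − €256.35 = €95.21.
Units = (FC + target) / CM = (€7,106,100 + €6,609,000) / €95.21 = 144,051.05, so 144,052 covers.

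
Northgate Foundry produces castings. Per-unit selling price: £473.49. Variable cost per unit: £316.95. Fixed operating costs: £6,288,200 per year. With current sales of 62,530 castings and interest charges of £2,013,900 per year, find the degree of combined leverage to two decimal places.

Contribution at this volume is 62,530 × £156.54 = £9,788,446.20.
Subtracting fixed costs: EBIT = £9,788,446.20 − £6,288,200 = £3,500,246.20. Interest = £2,013,900.00.
DOL = £9,788,446.20 ÷ £3,500,246.20 = 2.7965; DFL = £3,500,246.20 ÷ £1,486,346.20 = 2.3549.
DCL = DOL × DFL = 2.7965 × 2.3549 = 6.5855.

6.59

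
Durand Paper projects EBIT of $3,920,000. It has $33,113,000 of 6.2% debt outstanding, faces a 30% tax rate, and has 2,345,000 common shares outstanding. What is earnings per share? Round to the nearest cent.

$0.56

Interest = $2,053,006.00, so EBT = $3,920,000 − $2,053,006.00 = $1,866,994.00.
After tax at 30%: net income = $1,866,994.00 × 0.70 = $1,306,895.80.
Per share: $1,306,895.80 / 2,345,000 shares = $0.56.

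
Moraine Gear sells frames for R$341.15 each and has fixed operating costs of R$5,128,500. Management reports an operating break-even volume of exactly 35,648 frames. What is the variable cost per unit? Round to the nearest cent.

R$197.28

Contribution per unit must be FC / Q = R$5,128,500 / 35,648 = R$143.8650.
Hence VC = price − CM = R$341.15 − R$143.8650 = R$197.28.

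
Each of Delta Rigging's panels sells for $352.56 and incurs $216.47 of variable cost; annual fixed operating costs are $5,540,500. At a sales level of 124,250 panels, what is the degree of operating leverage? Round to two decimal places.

At 124,250 units, contribution = 124,250 × $136.09 = $16,909,182.50.
Operating income = contribution − fixed costs = $16,909,182.50 − $5,540,500 = $11,368,682.50.
So DOL = total CM / EBIT = $16,909,182.50 / $11,368,682.50 = 1.4873.

1.49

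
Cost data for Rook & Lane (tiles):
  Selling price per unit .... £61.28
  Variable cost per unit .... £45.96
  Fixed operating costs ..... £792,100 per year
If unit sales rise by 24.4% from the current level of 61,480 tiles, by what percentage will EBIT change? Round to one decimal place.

+153.4%

Total contribution margin = 61,480 × £15.32 = £941,873.60.
Operating income = contribution − fixed costs = £941,873.60 − £792,100 = £149,773.60.
DOL = contribution ÷ EBIT = £941,873.60 ÷ £149,773.60 = 6.2886.
So EBIT moves 6.2886 × (+24.4%) = +153.4%.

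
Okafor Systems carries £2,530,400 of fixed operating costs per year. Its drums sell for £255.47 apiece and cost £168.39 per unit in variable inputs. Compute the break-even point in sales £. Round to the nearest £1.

CM per unit = £255.47 − £168.39 = £87.08; CM ratio = £87.08 / £255.47 = 0.3409.
Break-even revenue = fixed costs × price ÷ CM = £2,530,400 × £255.47 ÷ £87.08 = £7,423,533.

£7,423,533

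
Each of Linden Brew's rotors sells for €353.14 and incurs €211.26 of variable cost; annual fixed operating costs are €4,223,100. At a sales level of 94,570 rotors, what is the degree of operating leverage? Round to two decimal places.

1.46

Contribution at this volume is 94,570 × €141.88 = €13,417,591.60.
Subtracting fixed costs: EBIT = €13,417,591.60 − €4,223,100 = €9,194,491.60.
DOL = contribution ÷ EBIT = €13,417,591.60 ÷ €9,194,491.60 = 1.4593.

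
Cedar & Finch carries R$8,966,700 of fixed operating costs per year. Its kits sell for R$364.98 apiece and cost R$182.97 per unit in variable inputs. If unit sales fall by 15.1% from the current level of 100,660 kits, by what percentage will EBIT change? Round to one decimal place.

-29.6%

Total contribution margin = 100,660 × R$182.01 = R$18,321,126.60.
Subtracting fixed costs: EBIT = R$18,321,126.60 − R$8,966,700 = R$9,354,426.60.
So DOL = total CM / EBIT = R$18,321,126.60 / R$9,354,426.60 = 1.9586.
%ΔEBIT = DOL × %ΔSales = 1.9586 × -15.1% = -29.6%.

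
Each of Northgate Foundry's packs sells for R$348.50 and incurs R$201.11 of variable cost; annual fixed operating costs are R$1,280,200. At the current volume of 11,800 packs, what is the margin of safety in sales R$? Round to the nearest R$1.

Contribution margin per unit = R$348.50 − R$201.11 = R$147.39. Break-even units = R$1,280,200 ÷ R$147.39 = 8,685.80; break-even revenue = 8,685.80 × R$348.50 = R$3,027,001.15.
Current sales = 11,800 × R$348.50 = R$4,112,300.00.
Margin of safety = R$4,112,300.00 − R$3,027,001.15 = R$1,085,299.

R$1,085,299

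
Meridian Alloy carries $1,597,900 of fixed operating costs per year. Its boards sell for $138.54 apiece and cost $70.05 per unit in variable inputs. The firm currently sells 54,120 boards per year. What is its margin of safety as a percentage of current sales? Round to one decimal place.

Each unit contributes $138.54 − $70.05 = $68.49. Break-even units = $1,597,900 ÷ $68.49 = 23,330.41; break-even revenue = 23,330.41 × $138.54 = $3,232,195.44.
Current sales = 54,120 × $138.54 = $7,497,784.80.
Margin of safety = ($7,497,784.80 − $3,232,195.44) ÷ $7,497,784.80 = 56.9%.

56.9%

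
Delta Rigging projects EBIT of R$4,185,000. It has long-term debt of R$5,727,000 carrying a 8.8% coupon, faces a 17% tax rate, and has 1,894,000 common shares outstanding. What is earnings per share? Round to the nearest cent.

Interest = R$503,976.00, so EBT = R$4,185,000 − R$503,976.00 = R$3,681,024.00.
After tax at 17%: net income = R$3,681,024.00 × 0.83 = R$3,055,249.92.
EPS = R$3,055,249.92 ÷ 1,894,000 = R$1.61.

R$1.61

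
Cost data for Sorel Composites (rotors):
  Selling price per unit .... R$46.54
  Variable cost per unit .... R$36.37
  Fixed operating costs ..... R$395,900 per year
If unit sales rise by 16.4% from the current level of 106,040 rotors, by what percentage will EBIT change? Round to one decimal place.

Total contribution margin = 106,040 × R$10.17 = R$1,078,426.80.
Operating income = contribution − fixed costs = R$1,078,426.80 − R$395,900 = R$682,526.80.
DOL = contribution ÷ EBIT = R$1,078,426.80 ÷ R$682,526.80 = 1.5801.
Operating income changes by 1.5801 × +16.4% = +25.9%.

+25.9%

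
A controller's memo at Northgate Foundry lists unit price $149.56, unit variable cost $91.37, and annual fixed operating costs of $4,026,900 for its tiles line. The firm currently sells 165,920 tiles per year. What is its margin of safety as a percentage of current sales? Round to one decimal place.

58.3%

Contribution margin per unit = $149.56 − $91.37 = $58.19. Break-even units = $4,026,900 ÷ $58.19 = 69,202.61; break-even revenue = 69,202.61 × $149.56 = $10,349,942.67.
Actual sales revenue = 165,920 × $149.56 = $24,814,995.20.
Margin of safety = ($24,814,995.20 − $10,349,942.67) ÷ $24,814,995.20 = 58.3%.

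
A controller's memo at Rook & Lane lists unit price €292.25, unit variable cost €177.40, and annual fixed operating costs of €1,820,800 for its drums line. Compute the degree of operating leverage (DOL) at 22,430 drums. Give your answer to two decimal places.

3.41

Total contribution margin = 22,430 × €114.85 = €2,576,085.50.
Operating income = contribution − fixed costs = €2,576,085.50 − €1,820,800 = €755,285.50.
DOL = contribution ÷ EBIT = €2,576,085.50 ÷ €755,285.50 = 3.4107.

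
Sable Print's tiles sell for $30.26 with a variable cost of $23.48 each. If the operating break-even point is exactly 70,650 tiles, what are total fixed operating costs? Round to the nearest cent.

$479,007.00

Each unit contributes $30.26 − $23.48 = $6.78.
Since BE = FC / CM, FC = 70,650 × $6.78 = $479,007.00.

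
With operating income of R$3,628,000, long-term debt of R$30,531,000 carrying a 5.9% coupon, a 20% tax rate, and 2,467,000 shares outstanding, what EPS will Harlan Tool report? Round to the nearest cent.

Pre-tax income = R$3,628,000 − R$1,801,329.00 = R$1,826,671.00.
After tax at 20%: net income = R$1,826,671.00 × 0.80 = R$1,461,336.80.
Per share: R$1,461,336.80 / 2,467,000 shares = R$0.59.

R$0.59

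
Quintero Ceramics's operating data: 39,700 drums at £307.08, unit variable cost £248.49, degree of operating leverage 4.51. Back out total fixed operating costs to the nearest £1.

£1,810,275

Total contribution margin = 39,700 × £58.59 = £2,326,023.00.
DOL = contribution / EBIT, so EBIT = £2,326,023.00 / 4.51 = £515,747.89.
And FC = contribution − EBIT = £2,326,023.00 − £515,747.89 = £1,810,275.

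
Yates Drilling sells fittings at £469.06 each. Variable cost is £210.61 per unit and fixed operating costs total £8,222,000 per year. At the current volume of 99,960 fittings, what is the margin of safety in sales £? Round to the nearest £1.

£31,965,159

Each unit contributes £469.06 − £210.61 = £258.45. Break-even units = £8,222,000 ÷ £258.45 = 31,812.73; break-even revenue = 31,812.73 × £469.06 = £14,922,079.01.
Current sales = 99,960 × £469.06 = £46,887,237.60.
Margin of safety = £46,887,237.60 − £14,922,079.01 = £31,965,159.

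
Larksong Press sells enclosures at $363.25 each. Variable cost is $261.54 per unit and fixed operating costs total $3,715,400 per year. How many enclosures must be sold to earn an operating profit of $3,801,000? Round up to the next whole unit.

73,901 enclosures

Each unit contributes $363.25 − $261.54 = $101.71.
Need Q such that Q × $101.71 − $3,715,400 = $3,801,000, i.e. Q = $7,516,400 / $101.71 = 73,900.30 → 73,901.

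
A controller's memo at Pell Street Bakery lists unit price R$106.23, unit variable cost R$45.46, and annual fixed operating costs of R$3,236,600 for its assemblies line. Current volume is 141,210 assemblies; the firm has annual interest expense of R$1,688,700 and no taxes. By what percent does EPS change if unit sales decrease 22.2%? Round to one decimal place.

At 141,210 units, contribution = 141,210 × R$60.77 = R$8,581,331.70.
EBIT = R$8,581,331.70 − R$3,236,600 = R$5,344,731.70.
Interest = R$1,688,700.00, so EBIT − I = R$3,656,031.70.
DCL = total CM / (EBIT − I) = R$8,581,331.70 / R$3,656,031.70 = 2.3472.
%ΔEPS = DCL × %ΔSales = 2.3472 × -22.2% = -52.1%.

-52.1%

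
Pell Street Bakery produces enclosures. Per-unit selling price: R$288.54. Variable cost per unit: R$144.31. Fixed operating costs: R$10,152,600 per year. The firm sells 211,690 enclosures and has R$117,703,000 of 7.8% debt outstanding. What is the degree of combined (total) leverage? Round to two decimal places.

At 211,690 units, contribution = 211,690 × R$144.23 = R$30,532,048.70.
Operating income = contribution − fixed costs = R$30,532,048.70 − R$10,152,600 = R$20,379,448.70. Interest = R$9,180,834.00.
DOL = R$30,532,048.70 ÷ R$20,379,448.70 = 1.4982; DFL = R$20,379,448.70 ÷ R$11,198,614.70 = 1.8198.
Combined leverage = 1.4982 × 1.8198 = 2.7264.

2.73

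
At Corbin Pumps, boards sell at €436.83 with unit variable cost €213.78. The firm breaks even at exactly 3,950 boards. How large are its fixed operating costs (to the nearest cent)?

€881,047.50

Each unit contributes €436.83 − €213.78 = €223.05.
Since BE = FC / CM, FC = 3,950 × €223.05 = €881,047.50.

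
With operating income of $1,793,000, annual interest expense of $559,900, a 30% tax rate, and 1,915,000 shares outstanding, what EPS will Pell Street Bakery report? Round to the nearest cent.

$0.45

Pre-tax income = $1,793,000 − $559,900.00 = $1,233,100.00.
After tax at 30%: net income = $1,233,100.00 × 0.70 = $863,170.00.
Per share: $863,170.00 / 1,915,000 shares = $0.45.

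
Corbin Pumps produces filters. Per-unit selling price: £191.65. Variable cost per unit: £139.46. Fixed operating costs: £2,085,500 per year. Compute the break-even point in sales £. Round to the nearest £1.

£7,658,288

CM per unit = £191.65 − £139.46 = £52.19; CM ratio = £52.19 / £191.65 = 0.2723.
Break-even sales = FC ÷ CM ratio = £2,085,500 × £191.65 / £52.19 = £7,658,288.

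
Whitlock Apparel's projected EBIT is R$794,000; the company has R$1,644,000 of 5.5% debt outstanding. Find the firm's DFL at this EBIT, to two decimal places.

Interest = R$90,420.00.
Degree of financial leverage = EBIT / (EBIT − interest) = R$794,000 / R$703,580.00 = 1.1285.

1.13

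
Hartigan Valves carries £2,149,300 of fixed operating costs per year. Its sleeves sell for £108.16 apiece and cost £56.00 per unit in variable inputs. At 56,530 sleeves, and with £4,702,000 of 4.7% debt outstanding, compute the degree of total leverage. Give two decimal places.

At 56,530 units, contribution = 56,530 × £52.16 = £2,948,604.80.
Operating income = contribution − fixed costs = £2,948,604.80 − £2,149,300 = £799,304.80. Interest = £220,994.00.
DOL = £2,948,604.80 ÷ £799,304.80 = 3.6890; DFL = £799,304.80 ÷ £578,310.80 = 1.3821.
DCL = DOL × DFL = 3.6890 × 1.3821 = 5.0986.

5.10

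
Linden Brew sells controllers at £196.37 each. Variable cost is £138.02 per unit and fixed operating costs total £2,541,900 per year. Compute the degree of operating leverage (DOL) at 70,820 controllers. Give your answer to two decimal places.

2.60

Contribution at this volume is 70,820 × £58.35 = £4,132,347.00.
Subtracting fixed costs: EBIT = £4,132,347.00 − £2,541,900 = £1,590,447.00.
So DOL = total CM / EBIT = £4,132,347.00 / £1,590,447.00 = 2.5982.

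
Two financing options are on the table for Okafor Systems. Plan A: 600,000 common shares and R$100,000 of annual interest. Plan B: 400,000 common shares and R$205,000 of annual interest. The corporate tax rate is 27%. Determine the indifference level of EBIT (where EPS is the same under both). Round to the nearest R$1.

Set EPS_A = EPS_B: (EBIT − R$100,000)(1 − 0.27) ÷ 600,000 = (EBIT − R$205,000)(1 − 0.27) ÷ 400,000.
The (1 − t) factor cancels: (EBIT − 100,000) × 400,000 = (EBIT − 205,000) × 600,000.
EBIT × (600,000 − 400,000) = 205,000 × 600,000 − 100,000 × 400,000 = 83,000,000,000, so EBIT = 83,000,000,000 ÷ 200,000 = 415,000.00.

R$415,000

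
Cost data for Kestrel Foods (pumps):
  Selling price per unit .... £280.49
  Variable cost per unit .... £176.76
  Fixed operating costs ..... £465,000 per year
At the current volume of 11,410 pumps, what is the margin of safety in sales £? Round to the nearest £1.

Each unit contributes £280.49 − £176.76 = £103.73. Break-even units = £465,000 ÷ £103.73 = 4,482.79; break-even revenue = 4,482.79 × £280.49 = £1,257,378.29.
Actual sales revenue = 11,410 × £280.49 = £3,200,390.90.
Margin of safety = £3,200,390.90 − £1,257,378.29 = £1,943,013.

£1,943,013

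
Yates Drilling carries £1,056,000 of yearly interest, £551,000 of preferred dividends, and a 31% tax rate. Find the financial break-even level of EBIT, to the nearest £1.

£1,854,551

Preferred dividends are paid after tax, so their pre-tax equivalent is £551,000 ÷ (1 − 0.31) = £798,550.72.
Financial break-even EBIT = interest + D_p ÷ (1 − t) = £1,056,000 + £798,550.72 = £1,854,550.72.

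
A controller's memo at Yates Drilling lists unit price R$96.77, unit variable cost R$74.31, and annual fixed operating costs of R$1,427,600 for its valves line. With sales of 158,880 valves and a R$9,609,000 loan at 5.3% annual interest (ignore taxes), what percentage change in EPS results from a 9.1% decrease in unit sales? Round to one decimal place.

Contribution at this volume is 158,880 × R$22.46 = R$3,568,444.80.
Subtracting fixed costs: EBIT = R$3,568,444.80 − R$1,427,600 = R$2,140,844.80.
After interest of R$509,277.00, pre-tax earnings = R$1,631,567.80.
DCL = total CM / (EBIT − I) = R$3,568,444.80 / R$1,631,567.80 = 2.1871.
%ΔEPS = DCL × %ΔSales = 2.1871 × -9.1% = -19.9%.

-19.9%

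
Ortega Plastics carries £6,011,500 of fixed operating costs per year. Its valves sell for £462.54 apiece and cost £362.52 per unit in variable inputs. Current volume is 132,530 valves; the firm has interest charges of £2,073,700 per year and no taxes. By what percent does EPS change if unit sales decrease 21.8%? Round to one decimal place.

Contribution at this volume is 132,530 × £100.02 = £13,255,650.60.
Subtracting fixed costs: EBIT = £13,255,650.60 − £6,011,500 = £7,244,150.60.
Interest = £2,073,700.00, so EBIT − I = £5,170,450.60.
DCL = total CM / (EBIT − I) = £13,255,650.60 / £5,170,450.60 = 2.5637.
EPS therefore changes by 2.5637 × (-21.8%) = -55.9%.

-55.9%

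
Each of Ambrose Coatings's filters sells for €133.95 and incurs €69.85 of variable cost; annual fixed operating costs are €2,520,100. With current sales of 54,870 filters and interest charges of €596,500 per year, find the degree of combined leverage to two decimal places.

Contribution at this volume is 54,870 × €64.10 = €3,517,167.00.
Operating income = contribution − fixed costs = €3,517,167.00 − €2,520,100 = €997,067.00. Interest = €596,500.00.
DOL = €3,517,167.00 ÷ €997,067.00 = 3.5275; DFL = €997,067.00 ÷ €400,567.00 = 2.4891.
DCL = DOL × DFL = 3.5275 × 2.4891 = 8.7803.

8.78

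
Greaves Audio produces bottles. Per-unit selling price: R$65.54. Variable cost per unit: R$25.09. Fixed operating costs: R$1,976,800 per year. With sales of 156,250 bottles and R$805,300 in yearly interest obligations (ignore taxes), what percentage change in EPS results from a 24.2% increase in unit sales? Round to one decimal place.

Contribution at this volume is 156,250 × R$40.45 = R$6,320,312.50.
Subtracting fixed costs: EBIT = R$6,320,312.50 − R$1,976,800 = R$4,343,512.50.
Interest = R$805,300.00, so EBIT − I = R$3,538,212.50.
DCL = total CM / (EBIT − I) = R$6,320,312.50 / R$3,538,212.50 = 1.7863.
EPS therefore changes by 1.7863 × (+24.2%) = +43.2%.

+43.2%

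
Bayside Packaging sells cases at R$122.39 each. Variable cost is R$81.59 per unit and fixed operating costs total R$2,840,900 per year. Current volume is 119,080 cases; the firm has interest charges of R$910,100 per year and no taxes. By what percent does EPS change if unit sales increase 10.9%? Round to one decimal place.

Contribution at this volume is 119,080 × R$40.80 = R$4,858,464.00.
Operating income = contribution − fixed costs = R$4,858,464.00 − R$2,840,900 = R$2,017,564.00.
After interest of R$910,100.00, pre-tax earnings = R$1,107,464.00.
Degree of combined leverage = contribution ÷ (EBIT − I) = R$4,858,464.00 ÷ R$1,107,464.00 = 4.3870.
%ΔEPS = DCL × %ΔSales = 4.3870 × +10.9% = +47.8%.

+47.8%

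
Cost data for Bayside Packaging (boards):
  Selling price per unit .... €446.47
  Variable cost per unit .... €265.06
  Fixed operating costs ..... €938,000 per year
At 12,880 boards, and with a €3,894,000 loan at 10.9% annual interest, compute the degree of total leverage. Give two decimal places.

Total contribution margin = 12,880 × €181.41 = €2,336,560.80.
Subtracting fixed costs: EBIT = €2,336,560.80 − €938,000 = €1,398,560.80. Interest = €424,446.00.
DOL = €2,336,560.80 ÷ €1,398,560.80 = 1.6707; DFL = €1,398,560.80 ÷ €974,114.80 = 1.4357.
Combined leverage = 1.6707 × 1.4357 = 2.3986.

2.40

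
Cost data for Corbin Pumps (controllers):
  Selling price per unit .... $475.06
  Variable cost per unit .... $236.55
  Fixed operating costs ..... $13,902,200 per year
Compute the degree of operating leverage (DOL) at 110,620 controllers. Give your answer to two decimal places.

Total contribution margin = 110,620 × $238.51 = $26,383,976.20.
Operating income = contribution − fixed costs = $26,383,976.20 − $13,902,200 = $12,481,776.20.
So DOL = total CM / EBIT = $26,383,976.20 / $12,481,776.20 = 2.1138.

2.11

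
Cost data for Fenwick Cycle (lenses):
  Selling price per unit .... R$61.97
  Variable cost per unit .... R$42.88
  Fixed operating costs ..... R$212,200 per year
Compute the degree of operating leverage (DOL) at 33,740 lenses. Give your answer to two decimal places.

1.49

At 33,740 units, contribution = 33,740 × R$19.09 = R$644,096.60.
Subtracting fixed costs: EBIT = R$644,096.60 − R$212,200 = R$431,896.60.
So DOL = total CM / EBIT = R$644,096.60 / R$431,896.60 = 1.4913.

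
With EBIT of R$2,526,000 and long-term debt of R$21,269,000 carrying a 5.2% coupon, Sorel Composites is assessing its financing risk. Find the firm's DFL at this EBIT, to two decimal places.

1.78

Annual interest charges come to R$1,105,988.00.
DFL = EBIT ÷ (EBIT − I) = R$2,526,000 ÷ (R$2,526,000 − R$1,105,988.00) = R$2,526,000 ÷ R$1,420,012.00 = 1.7789.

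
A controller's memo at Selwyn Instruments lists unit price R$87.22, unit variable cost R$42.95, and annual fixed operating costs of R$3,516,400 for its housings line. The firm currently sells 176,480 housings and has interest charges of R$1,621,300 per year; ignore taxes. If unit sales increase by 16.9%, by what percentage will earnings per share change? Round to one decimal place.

Total contribution margin = 176,480 × R$44.27 = R$7,812,769.60.
Operating income = contribution − fixed costs = R$7,812,769.60 − R$3,516,400 = R$4,296,369.60.
After interest of R$1,621,300.00, pre-tax earnings = R$2,675,069.60.
DCL = total CM / (EBIT − I) = R$7,812,769.60 / R$2,675,069.60 = 2.9206.
%ΔEPS = DCL × %ΔSales = 2.9206 × +16.9% = +49.4%.

+49.4%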